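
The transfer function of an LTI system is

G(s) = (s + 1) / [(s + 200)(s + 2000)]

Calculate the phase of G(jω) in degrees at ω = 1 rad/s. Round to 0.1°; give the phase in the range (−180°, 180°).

44.7°

At s = jω = j1:
zero (s+1): 1 + j1 → |·| = √(1²+1²) = √2 ≈ 1.4142, ∠ = arctan(1/1) ≈ 45.00°
pole (s+200): 200 + j1 → |·| = √(200²+1²) = √40001 ≈ 200, ∠ = arctan(1/200) ≈ 0.29°
pole (s+2000): 2000 + j1 → |·| = √(2000²+1²) = √4000001 ≈ 2000, ∠ = arctan(1/2000) ≈ 0.03°
∠G = 45.00° − 0.32° = 44.68°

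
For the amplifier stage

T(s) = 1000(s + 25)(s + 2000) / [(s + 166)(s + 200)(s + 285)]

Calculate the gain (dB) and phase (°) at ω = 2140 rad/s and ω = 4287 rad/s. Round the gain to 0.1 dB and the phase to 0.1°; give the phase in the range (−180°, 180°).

At s = jω = j2140:
zero (s+25): 25 + j2140 → |·| = √(25²+2140²) = √4580225 ≈ 2140.1, ∠ = arctan(2140/25) ≈ 89.33°
zero (s+2000): 2000 + j2140 → |·| = √(2000²+2140²) = √8579600 ≈ 2929.1, ∠ = arctan(2140/2000) ≈ 46.94°
pole (s+166): 166 + j2140 → |·| = √(166²+2140²) = √4607156 ≈ 2146.4, ∠ = arctan(2140/166) ≈ 85.56°
pole (s+200): 200 + j2140 → |·| = √(200²+2140²) = √4619600 ≈ 2149.3, ∠ = arctan(2140/200) ≈ 84.66°
pole (s+285): 285 + j2140 → |·| = √(285²+2140²) = √4660825 ≈ 2158.9, ∠ = arctan(2140/285) ≈ 82.41°
|T| = 1000 · 6.2686e+06 / 9.9596e+09 ≈ 0.6294
Gain = 20 log₁₀(0.6294) ≈ -4.02 dB
∠T = 136.27° − 252.63° = -116.36°

At s = jω = j4287:
zero (s+25): 25 + j4287 → |·| = √(25²+4287²) = √18378994 ≈ 4287.1, ∠ = arctan(4287/25) ≈ 89.67°
zero (s+2000): 2000 + j4287 → |·| = √(2000²+4287²) = √22378369 ≈ 4730.6, ∠ = arctan(4287/2000) ≈ 64.99°
pole (s+166): 166 + j4287 → |·| = √(166²+4287²) = √18405925 ≈ 4290.2, ∠ = arctan(4287/166) ≈ 87.78°
pole (s+200): 200 + j4287 → |·| = √(200²+4287²) = √18418369 ≈ 4291.7, ∠ = arctan(4287/200) ≈ 87.33°
pole (s+285): 285 + j4287 → |·| = √(285²+4287²) = √18459594 ≈ 4296.5, ∠ = arctan(4287/285) ≈ 86.20°
|T| = 1000 · 2.0281e+07 / 7.9108e+10 ≈ 0.25637
Gain = 20 log₁₀(0.25637) ≈ -11.82 dB
∠T = 154.66° − 261.31° = -106.65°

ω = 2140: -4.0 dB, -116.4°; ω = 4287: -11.8 dB, -106.7°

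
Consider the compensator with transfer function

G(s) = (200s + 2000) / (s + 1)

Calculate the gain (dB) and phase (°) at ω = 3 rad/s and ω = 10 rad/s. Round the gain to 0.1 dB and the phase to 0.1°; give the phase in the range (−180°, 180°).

Substitute s = j3:
Numerator: 200(j3) + 2000 = 2000 + j600
Denominator: (j3) + 1 = 1 + j3
|N| = √(2000² + 600²) ≈ 2088.1, ∠N ≈ 16.70°
|D| = √(1² + 3²) ≈ 3.1623, ∠D ≈ 71.57°
|G| = 2088.1 / 3.1623 ≈ 660.31
Gain = 20 log₁₀(660.31) ≈ 56.39 dB
∠G = 16.70° − 71.57° = -54.87°

Substitute s = j10:
Numerator: 200(j10) + 2000 = 2000 + j2000
Denominator: (j10) + 1 = 1 + j10
|N| = √(2000² + 2000²) ≈ 2828.4, ∠N ≈ 45.00°
|D| = √(1² + 10²) ≈ 10.05, ∠D ≈ 84.29°
|G| = 2828.4 / 10.05 ≈ 281.43
Gain = 20 log₁₀(281.43) ≈ 48.99 dB
∠G = 45.00° − 84.29° = -39.29°

ω = 3: 56.4 dB, -54.9°; ω = 10: 49.0 dB, -39.3°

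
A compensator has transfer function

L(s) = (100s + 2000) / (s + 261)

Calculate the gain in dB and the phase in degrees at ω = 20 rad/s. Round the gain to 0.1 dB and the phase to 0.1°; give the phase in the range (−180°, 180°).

Substitute s = j20:
Numerator: 100(j20) + 2000 = 2000 + j2000
Denominator: (j20) + 261 = 261 + j20
|N| = √(2000² + 2000²) ≈ 2828.4, ∠N ≈ 45.00°
|D| = √(261² + 20²) ≈ 261.77, ∠D ≈ 4.38°
|L| = 2828.4 / 261.77 ≈ 10.805
Gain = 20 log₁₀(10.805) ≈ 20.67 dB
∠L = 45.00° − 4.38° = 40.62°

20.7 dB, 40.6°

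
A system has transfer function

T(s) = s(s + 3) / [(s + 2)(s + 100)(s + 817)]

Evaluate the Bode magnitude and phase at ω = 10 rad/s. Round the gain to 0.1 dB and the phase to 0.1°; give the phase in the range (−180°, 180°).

At s = jω = j10:
zero (s+3): 3 + j10 → |·| = √(3²+10²) = √109 ≈ 10.44, ∠ = arctan(10/3) ≈ 73.30°
zero at origin: s = j10 → |·| = 10, ∠ = 90.00°
pole (s+2): 2 + j10 → |·| = √(2²+10²) = √104 ≈ 10.198, ∠ = arctan(10/2) ≈ 78.69°
pole (s+100): 100 + j10 → |·| = √(100²+10²) = √10100 ≈ 100.5, ∠ = arctan(10/100) ≈ 5.71°
pole (s+817): 817 + j10 → |·| = √(817²+10²) = √667589 ≈ 817.06, ∠ = arctan(10/817) ≈ 0.70°
|T| = 1 · 104.4 / 8.374e+05 ≈ 0.00012467
Gain = 20 log₁₀(0.00012467) ≈ -78.08 dB
∠T = 163.30° − 85.10° = 78.20°

-78.1 dB, 78.2°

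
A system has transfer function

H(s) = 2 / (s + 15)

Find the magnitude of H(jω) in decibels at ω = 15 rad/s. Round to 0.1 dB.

Substitute s = j15:
Numerator: 2 = 2 + j0
Denominator: (j15) + 15 = 15 + j15
|N| = √(2² + 0²) ≈ 2, ∠N ≈ 0.00°
|D| = √(15² + 15²) ≈ 21.213, ∠D ≈ 45.00°
|H| = 2 / 21.213 ≈ 0.094282
Gain = 20 log₁₀(0.094282) ≈ -20.51 dB

-20.5 dB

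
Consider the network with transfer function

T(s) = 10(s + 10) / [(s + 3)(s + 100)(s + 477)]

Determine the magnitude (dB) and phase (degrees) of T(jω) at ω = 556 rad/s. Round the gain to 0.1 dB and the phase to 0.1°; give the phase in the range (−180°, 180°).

At s = jω = j556:
zero (s+10): 10 + j556 → |·| = √(10²+556²) = √309236 ≈ 556.09, ∠ = arctan(556/10) ≈ 88.97°
pole (s+3): 3 + j556 → |·| = √(3²+556²) = √309145 ≈ 556.01, ∠ = arctan(556/3) ≈ 89.69°
pole (s+100): 100 + j556 → |·| = √(100²+556²) = √319136 ≈ 564.92, ∠ = arctan(556/100) ≈ 79.80°
pole (s+477): 477 + j556 → |·| = √(477²+556²) = √536665 ≈ 732.57, ∠ = arctan(556/477) ≈ 49.37°
|T| = 10 · 556.09 / 2.301e+08 ≈ 2.4167e-05
Gain = 20 log₁₀(2.4167e-05) ≈ -92.34 dB
∠T = 88.97° − 218.86° = -129.89°

-92.3 dB, -129.9°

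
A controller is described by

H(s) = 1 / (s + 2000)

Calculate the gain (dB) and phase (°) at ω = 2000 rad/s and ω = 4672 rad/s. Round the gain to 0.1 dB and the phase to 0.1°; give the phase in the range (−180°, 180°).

ω = 2000: -69.0 dB, -45.0°; ω = 4672: -74.1 dB, -66.8°

At s = jω = j2000:
pole (s+2000): 2000 + j2000 → |·| = √(2000²+2000²) = √8000000 ≈ 2828.4, ∠ = arctan(2000/2000) ≈ 45.00°
|H| = 1 / 2828.4 ≈ 0.00035356
Gain = 20 log₁₀(0.00035356) ≈ -69.03 dB
∠H = 0.00° − 45.00° = -45.00°

At s = jω = j4672:
pole (s+2000): 2000 + j4672 → |·| = √(2000²+4672²) = √25827584 ≈ 5082.1, ∠ = arctan(4672/2000) ≈ 66.83°
|H| = 1 / 5082.1 ≈ 0.00019677
Gain = 20 log₁₀(0.00019677) ≈ -74.12 dB
∠H = 0.00° − 66.83° = -66.83°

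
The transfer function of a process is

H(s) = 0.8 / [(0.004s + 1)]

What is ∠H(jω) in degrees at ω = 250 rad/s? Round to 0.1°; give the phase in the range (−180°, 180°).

At ω = 250 rad/s:
pole (1 + j250·0.004) = 1 + j1 → |·| ≈ 1.4142, ∠ ≈ 45.00°
∠H = (0°) − (45.00°) = -45.00°

-45.0°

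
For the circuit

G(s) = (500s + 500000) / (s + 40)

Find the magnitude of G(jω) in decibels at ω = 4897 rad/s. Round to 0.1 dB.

Substitute s = j4897:
Numerator: 500(j4897) + 500000 = 500000 + j2448500
Denominator: (j4897) + 40 = 40 + j4897
|N| = √(500000² + 2448500²) ≈ 2.499e+06, ∠N ≈ 78.46°
|D| = √(40² + 4897²) ≈ 4897.2, ∠D ≈ 89.53°
|G| = 2.499e+06 / 4897.2 ≈ 510.29
Gain = 20 log₁₀(510.29) ≈ 54.16 dB

54.2 dB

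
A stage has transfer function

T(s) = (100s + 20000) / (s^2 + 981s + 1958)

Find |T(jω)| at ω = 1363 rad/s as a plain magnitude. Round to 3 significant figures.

Substitute s = j1363:
Numerator: 100(j1363) + 20000 = 20000 + j136300
Denominator: (j1363)^2 + 981(j1363) + 1958 = -1855811 + j1337103
|N| = √(20000² + 136300²) ≈ 1.3776e+05, ∠N ≈ 81.65°
|D| = √(1855811² + 1337103²) ≈ 2.2873e+06, ∠D ≈ 144.23°
|T| = 1.3776e+05 / 2.2873e+06 ≈ 0.060228

0.0602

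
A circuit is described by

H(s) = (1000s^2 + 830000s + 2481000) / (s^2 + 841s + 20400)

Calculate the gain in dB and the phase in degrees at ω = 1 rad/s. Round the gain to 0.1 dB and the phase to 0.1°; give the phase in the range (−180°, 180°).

Substitute s = j1:
Numerator: 1000(j1)^2 + 830000(j1) + 2481000 = 2480000 + j830000
Denominator: (j1)^2 + 841(j1) + 20400 = 20399 + j841
|N| = √(2480000² + 830000²) ≈ 2.6152e+06, ∠N ≈ 18.50°
|D| = √(20399² + 841²) ≈ 20416, ∠D ≈ 2.36°
|H| = 2.6152e+06 / 20416 ≈ 128.1
Gain = 20 log₁₀(128.1) ≈ 42.15 dB
∠H = 18.50° − 2.36° = 16.14°

42.2 dB, 16.1°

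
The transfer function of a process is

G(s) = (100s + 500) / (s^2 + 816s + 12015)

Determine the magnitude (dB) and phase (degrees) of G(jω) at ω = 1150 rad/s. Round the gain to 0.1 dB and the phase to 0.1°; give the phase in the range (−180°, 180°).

-22.9 dB, -54.6°

Substitute s = j1150:
Numerator: 100(j1150) + 500 = 500 + j115000
Denominator: (j1150)^2 + 816(j1150) + 12015 = -1310485 + j938400
|N| = √(500² + 115000²) ≈ 1.15e+05, ∠N ≈ 89.75°
|D| = √(1310485² + 938400²) ≈ 1.6118e+06, ∠D ≈ 144.39°
|G| = 1.15e+05 / 1.6118e+06 ≈ 0.071349
Gain = 20 log₁₀(0.071349) ≈ -22.93 dB
∠G = 89.75° − 144.39° = -54.64°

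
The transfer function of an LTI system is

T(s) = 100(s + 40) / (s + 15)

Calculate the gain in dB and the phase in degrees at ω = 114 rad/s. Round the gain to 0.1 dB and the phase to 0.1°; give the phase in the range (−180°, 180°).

40.4 dB, -11.8°

At s = jω = j114:
zero (s+40): 40 + j114 → |·| = √(40²+114²) = √14596 ≈ 120.81, ∠ = arctan(114/40) ≈ 70.67°
pole (s+15): 15 + j114 → |·| = √(15²+114²) = √13221 ≈ 114.98, ∠ = arctan(114/15) ≈ 82.50°
|T| = 100 · 120.81 / 114.98 ≈ 105.07
Gain = 20 log₁₀(105.07) ≈ 40.43 dB
∠T = 70.67° − 82.50° = -11.83°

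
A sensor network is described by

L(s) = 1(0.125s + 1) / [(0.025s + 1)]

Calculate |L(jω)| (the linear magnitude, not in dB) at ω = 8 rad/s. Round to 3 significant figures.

1.39

At ω = 8 rad/s:
zero (1 + j8·0.125) = 1 + j1 → |·| ≈ 1.4142, ∠ ≈ 45.00°
pole (1 + j8·0.025) = 1 + j0.2 → |·| ≈ 1.0198, ∠ ≈ 11.31°
|L| = 1 · 1.4142 / (1.0198) ≈ 1.3867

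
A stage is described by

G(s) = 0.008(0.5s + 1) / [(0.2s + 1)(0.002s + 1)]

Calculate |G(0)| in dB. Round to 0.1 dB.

G(0) = 0.008 · 1 / 1 = 0.008
20 log₁₀(0.008) ≈ -41.94 dB

-41.9 dB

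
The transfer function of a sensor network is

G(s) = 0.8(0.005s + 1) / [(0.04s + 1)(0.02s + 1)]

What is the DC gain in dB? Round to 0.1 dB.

-1.9 dB

G(0) = 0.8 · 1 / 1 = 0.8
20 log₁₀(0.8) ≈ -1.94 dB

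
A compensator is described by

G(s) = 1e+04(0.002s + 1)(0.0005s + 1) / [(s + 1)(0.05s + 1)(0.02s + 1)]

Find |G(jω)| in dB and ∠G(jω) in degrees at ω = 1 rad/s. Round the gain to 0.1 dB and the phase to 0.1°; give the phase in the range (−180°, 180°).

77.0 dB, -48.9°

At ω = 1 rad/s:
zero (1 + j1·0.002) = 1 + j0.002 → |·| ≈ 1, ∠ ≈ 0.11°
zero (1 + j1·0.0005) = 1 + j0.0005 → |·| ≈ 1, ∠ ≈ 0.03°
pole (1 + j1·1) = 1 + j1 → |·| ≈ 1.4142, ∠ ≈ 45.00°
pole (1 + j1·0.05) = 1 + j0.05 → |·| ≈ 1.0012, ∠ ≈ 2.86°
pole (1 + j1·0.02) = 1 + j0.02 → |·| ≈ 1.0002, ∠ ≈ 1.15°
|G| = 1e+04 · 1 · 1 / (1.4142 · 1.0012 · 1.0002) ≈ 7061.2
Gain = 20 log₁₀(7061.2) ≈ 76.98 dB
∠G = (0.11° + 0.03°) − (45.00° + 2.86° + 1.15°) = -48.87°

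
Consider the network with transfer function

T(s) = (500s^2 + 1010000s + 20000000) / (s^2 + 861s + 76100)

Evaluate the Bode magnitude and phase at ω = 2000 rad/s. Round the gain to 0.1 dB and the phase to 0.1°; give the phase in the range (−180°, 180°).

Substitute s = j2000:
Numerator: 500(j2000)^2 + 1010000(j2000) + 20000000 = -1980000000 + j2020000000
Denominator: (j2000)^2 + 861(j2000) + 76100 = -3923900 + j1722000
|N| = √(1980000000² + 2020000000²) ≈ 2.8286e+09, ∠N ≈ 134.43°
|D| = √(3923900² + 1722000²) ≈ 4.2851e+06, ∠D ≈ 156.31°
|T| = 2.8286e+09 / 4.2851e+06 ≈ 660.1
Gain = 20 log₁₀(660.1) ≈ 56.39 dB
∠T = 134.43° − 156.31° = -21.88°

56.4 dB, -21.9°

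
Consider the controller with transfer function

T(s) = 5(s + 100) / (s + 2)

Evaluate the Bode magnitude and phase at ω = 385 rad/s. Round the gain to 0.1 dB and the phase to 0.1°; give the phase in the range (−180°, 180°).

14.3 dB, -14.3°

At s = jω = j385:
zero (s+100): 100 + j385 → |·| = √(100²+385²) = √158225 ≈ 397.78, ∠ = arctan(385/100) ≈ 75.44°
pole (s+2): 2 + j385 → |·| = √(2²+385²) = √148229 ≈ 385.01, ∠ = arctan(385/2) ≈ 89.70°
|T| = 5 · 397.78 / 385.01 ≈ 5.1658
Gain = 20 log₁₀(5.1658) ≈ 14.26 dB
∠T = 75.44° − 89.70° = -14.26°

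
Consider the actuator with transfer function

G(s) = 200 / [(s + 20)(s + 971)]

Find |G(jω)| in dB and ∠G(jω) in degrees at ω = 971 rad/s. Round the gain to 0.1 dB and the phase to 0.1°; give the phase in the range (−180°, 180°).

-76.5 dB, -133.8°

At s = jω = j971:
pole (s+20): 20 + j971 → |·| = √(20²+971²) = √943241 ≈ 971.21, ∠ = arctan(971/20) ≈ 88.82°
pole (s+971): 971 + j971 → |·| = √(971²+971²) = √1885682 ≈ 1373.2, ∠ = arctan(971/971) ≈ 45.00°
|G| = 200 / 1.3337e+06 ≈ 0.00014996
Gain = 20 log₁₀(0.00014996) ≈ -76.48 dB
∠G = 0.00° − 133.82° = -133.82°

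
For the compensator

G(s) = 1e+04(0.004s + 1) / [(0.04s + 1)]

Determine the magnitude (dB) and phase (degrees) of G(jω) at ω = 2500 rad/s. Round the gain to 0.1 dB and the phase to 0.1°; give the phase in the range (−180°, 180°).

60.0 dB, -5.1°

At ω = 2500 rad/s:
zero (1 + j2500·0.004) = 1 + j10 → |·| ≈ 10.05, ∠ ≈ 84.29°
pole (1 + j2500·0.04) = 1 + j100 → |·| ≈ 100, ∠ ≈ 89.43°
|G| = 1e+04 · 10.05 / (100) ≈ 1005
Gain = 20 log₁₀(1005) ≈ 60.04 dB
∠G = (84.29°) − (89.43°) = -5.14°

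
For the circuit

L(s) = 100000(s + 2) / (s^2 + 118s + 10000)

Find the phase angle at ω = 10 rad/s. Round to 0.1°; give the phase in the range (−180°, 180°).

71.9°

At s = jω = j10:
zero (s+2): 2 + j10 → |·| = √(2²+10²) = √104 ≈ 10.198, ∠ = arctan(10/2) ≈ 78.69°
quadratic: (j10)² + 118·j10 + 10000 = 9900 + j1180 → |·| ≈ 9970.1, ∠ ≈ 6.80°
∠L = 78.69° − 6.80° = 71.89°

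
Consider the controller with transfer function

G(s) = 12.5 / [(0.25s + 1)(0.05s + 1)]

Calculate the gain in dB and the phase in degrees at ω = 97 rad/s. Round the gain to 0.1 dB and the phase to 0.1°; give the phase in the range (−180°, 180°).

-19.7 dB, -166.0°

At ω = 97 rad/s:
pole (1 + j97·0.25) = 1 + j24.25 → |·| ≈ 24.271, ∠ ≈ 87.64°
pole (1 + j97·0.05) = 1 + j4.85 → |·| ≈ 4.952, ∠ ≈ 78.35°
|G| = 12.5 · 1 / (24.271 · 4.952) ≈ 0.104
Gain = 20 log₁₀(0.104) ≈ -19.66 dB
∠G = (0°) − (87.64° + 78.35°) = -165.99°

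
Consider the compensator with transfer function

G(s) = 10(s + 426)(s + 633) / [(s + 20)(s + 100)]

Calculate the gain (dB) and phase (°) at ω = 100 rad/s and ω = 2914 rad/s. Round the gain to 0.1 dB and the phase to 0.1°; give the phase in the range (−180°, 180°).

At s = jω = j100:
zero (s+426): 426 + j100 → |·| = √(426²+100²) = √191476 ≈ 437.58, ∠ = arctan(100/426) ≈ 13.21°
zero (s+633): 633 + j100 → |·| = √(633²+100²) = √410689 ≈ 640.85, ∠ = arctan(100/633) ≈ 8.98°
pole (s+20): 20 + j100 → |·| = √(20²+100²) = √10400 ≈ 101.98, ∠ = arctan(100/20) ≈ 78.69°
pole (s+100): 100 + j100 → |·| = √(100²+100²) = √20000 ≈ 141.42, ∠ = arctan(100/100) ≈ 45.00°
|G| = 10 · 2.8042e+05 / 14422 ≈ 194.44
Gain = 20 log₁₀(194.44) ≈ 45.78 dB
∠G = 22.19° − 123.69° = -101.50°

At s = jω = j2914:
zero (s+426): 426 + j2914 → |·| = √(426²+2914²) = √8672872 ≈ 2945, ∠ = arctan(2914/426) ≈ 81.68°
zero (s+633): 633 + j2914 → |·| = √(633²+2914²) = √8892085 ≈ 2982, ∠ = arctan(2914/633) ≈ 77.74°
pole (s+20): 20 + j2914 → |·| = √(20²+2914²) = √8491796 ≈ 2914.1, ∠ = arctan(2914/20) ≈ 89.61°
pole (s+100): 100 + j2914 → |·| = √(100²+2914²) = √8501396 ≈ 2915.7, ∠ = arctan(2914/100) ≈ 88.03°
|G| = 10 · 8.782e+06 / 8.4966e+06 ≈ 10.336
Gain = 20 log₁₀(10.336) ≈ 20.29 dB
∠G = 159.42° − 177.64° = -18.22°

ω = 100: 45.8 dB, -101.5°; ω = 2914: 20.3 dB, -18.2°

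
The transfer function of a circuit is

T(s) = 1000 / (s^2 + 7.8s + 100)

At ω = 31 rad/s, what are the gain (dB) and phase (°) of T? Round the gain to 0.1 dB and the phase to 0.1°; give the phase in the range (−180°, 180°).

1.0 dB, -164.3°

At s = jω = j31:
quadratic: (j31)² + 7.8·j31 + 100 = -861 + j241.8 → |·| ≈ 894.31, ∠ ≈ 164.31°
|T| = 1000 / 894.31 ≈ 1.1182
Gain = 20 log₁₀(1.1182) ≈ 0.97 dB
∠T = 0.00° − 164.31° = -164.31°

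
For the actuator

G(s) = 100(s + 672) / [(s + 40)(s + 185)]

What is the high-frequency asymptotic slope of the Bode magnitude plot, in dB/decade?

-20 dB/decade

Each pole contributes −20 dB/decade at high frequency; each zero contributes +20 dB/decade.
Net: 1 zero(s) − 2 pole(s) → -20 dB/decade.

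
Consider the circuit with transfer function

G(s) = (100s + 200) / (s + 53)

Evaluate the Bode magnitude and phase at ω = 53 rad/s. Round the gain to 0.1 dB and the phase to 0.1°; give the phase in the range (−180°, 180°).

Substitute s = j53:
Numerator: 100(j53) + 200 = 200 + j5300
Denominator: (j53) + 53 = 53 + j53
|N| = √(200² + 5300²) ≈ 5303.8, ∠N ≈ 87.84°
|D| = √(53² + 53²) ≈ 74.953, ∠D ≈ 45.00°
|G| = 5303.8 / 74.953 ≈ 70.762
Gain = 20 log₁₀(70.762) ≈ 37.00 dB
∠G = 87.84° − 45.00° = 42.84°

37.0 dB, 42.8°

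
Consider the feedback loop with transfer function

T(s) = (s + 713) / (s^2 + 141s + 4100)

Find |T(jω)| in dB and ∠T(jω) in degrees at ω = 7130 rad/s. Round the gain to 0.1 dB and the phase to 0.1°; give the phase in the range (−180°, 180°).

Substitute s = j7130:
Numerator: (j7130) + 713 = 713 + j7130
Denominator: (j7130)^2 + 141(j7130) + 4100 = -50832800 + j1005330
|N| = √(713² + 7130²) ≈ 7165.6, ∠N ≈ 84.29°
|D| = √(50832800² + 1005330²) ≈ 5.0843e+07, ∠D ≈ 178.87°
|T| = 7165.6 / 5.0843e+07 ≈ 0.00014094
Gain = 20 log₁₀(0.00014094) ≈ -77.02 dB
∠T = 84.29° − 178.87° = -94.58°

-77.0 dB, -94.6°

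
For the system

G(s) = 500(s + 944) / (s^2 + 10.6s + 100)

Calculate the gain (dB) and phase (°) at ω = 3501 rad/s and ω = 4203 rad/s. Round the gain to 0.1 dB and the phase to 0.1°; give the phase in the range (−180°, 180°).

ω = 3501: -16.6 dB, -104.9°; ω = 4203: -18.3 dB, -102.5°

At s = jω = j3501:
zero (s+944): 944 + j3501 → |·| = √(944²+3501²) = √13148137 ≈ 3626, ∠ = arctan(3501/944) ≈ 74.91°
quadratic: (j3501)² + 10.6·j3501 + 100 = -12256901 + j37110.6 → |·| ≈ 1.2257e+07, ∠ ≈ 179.83°
|G| = 500 · 3626 / 1.2257e+07 ≈ 0.14792
Gain = 20 log₁₀(0.14792) ≈ -16.60 dB
∠G = 74.91° − 179.83° = -104.92°

At s = jω = j4203:
zero (s+944): 944 + j4203 → |·| = √(944²+4203²) = √18556345 ≈ 4307.7, ∠ = arctan(4203/944) ≈ 77.34°
quadratic: (j4203)² + 10.6·j4203 + 100 = -17665109 + j44551.8 → |·| ≈ 1.7665e+07, ∠ ≈ 179.86°
|G| = 500 · 4307.7 / 1.7665e+07 ≈ 0.12193
Gain = 20 log₁₀(0.12193) ≈ -18.28 dB
∠G = 77.34° − 179.86° = -102.52°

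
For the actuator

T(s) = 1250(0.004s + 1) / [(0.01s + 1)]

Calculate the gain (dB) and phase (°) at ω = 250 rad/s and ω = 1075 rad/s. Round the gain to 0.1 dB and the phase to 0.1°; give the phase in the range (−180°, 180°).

ω = 250: 56.3 dB, -23.2°; ω = 1075: 54.2 dB, -7.8°

At ω = 250 rad/s:
zero (1 + j250·0.004) = 1 + j1 → |·| ≈ 1.4142, ∠ ≈ 45.00°
pole (1 + j250·0.01) = 1 + j2.5 → |·| ≈ 2.6926, ∠ ≈ 68.20°
|T| = 1250 · 1.4142 / (2.6926) ≈ 656.52
Gain = 20 log₁₀(656.52) ≈ 56.34 dB
∠T = (45.00°) − (68.20°) = -23.20°

At ω = 1075 rad/s:
zero (1 + j1075·0.004) = 1 + j4.3 → |·| ≈ 4.4147, ∠ ≈ 76.91°
pole (1 + j1075·0.01) = 1 + j10.75 → |·| ≈ 10.796, ∠ ≈ 84.69°
|T| = 1250 · 4.4147 / (10.796) ≈ 511.15
Gain = 20 log₁₀(511.15) ≈ 54.17 dB
∠T = (76.91°) − (84.69°) = -7.78°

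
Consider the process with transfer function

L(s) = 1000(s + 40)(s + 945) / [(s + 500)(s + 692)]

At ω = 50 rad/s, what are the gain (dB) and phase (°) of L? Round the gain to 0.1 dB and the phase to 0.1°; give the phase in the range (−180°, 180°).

44.8 dB, 44.5°

At s = jω = j50:
zero (s+40): 40 + j50 → |·| = √(40²+50²) = √4100 ≈ 64.031, ∠ = arctan(50/40) ≈ 51.34°
zero (s+945): 945 + j50 → |·| = √(945²+50²) = √895525 ≈ 946.32, ∠ = arctan(50/945) ≈ 3.03°
pole (s+500): 500 + j50 → |·| = √(500²+50²) = √252500 ≈ 502.49, ∠ = arctan(50/500) ≈ 5.71°
pole (s+692): 692 + j50 → |·| = √(692²+50²) = √481364 ≈ 693.8, ∠ = arctan(50/692) ≈ 4.13°
|L| = 1000 · 60594 / 3.4863e+05 ≈ 173.81
Gain = 20 log₁₀(173.81) ≈ 44.80 dB
∠L = 54.37° − 9.84° = 44.53°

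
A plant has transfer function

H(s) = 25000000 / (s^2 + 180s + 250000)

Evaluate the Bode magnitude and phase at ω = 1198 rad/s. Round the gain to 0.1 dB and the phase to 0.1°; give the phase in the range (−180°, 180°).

26.3 dB, -169.7°

At s = jω = j1198:
quadratic: (j1198)² + 180·j1198 + 250000 = -1185204 + j215640 → |·| ≈ 1.2047e+06, ∠ ≈ 169.69°
|H| = 25000000 / 1.2047e+06 ≈ 20.752
Gain = 20 log₁₀(20.752) ≈ 26.34 dB
∠H = 0.00° − 169.69° = -169.69°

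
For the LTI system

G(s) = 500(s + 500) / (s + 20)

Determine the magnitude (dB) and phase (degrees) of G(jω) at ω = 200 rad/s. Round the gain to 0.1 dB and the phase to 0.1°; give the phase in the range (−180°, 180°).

At s = jω = j200:
zero (s+500): 500 + j200 → |·| = √(500²+200²) = √290000 ≈ 538.52, ∠ = arctan(200/500) ≈ 21.80°
pole (s+20): 20 + j200 → |·| = √(20²+200²) = √40400 ≈ 201, ∠ = arctan(200/20) ≈ 84.29°
|G| = 500 · 538.52 / 201 ≈ 1339.6
Gain = 20 log₁₀(1339.6) ≈ 62.54 dB
∠G = 21.80° − 84.29° = -62.49°

62.5 dB, -62.5°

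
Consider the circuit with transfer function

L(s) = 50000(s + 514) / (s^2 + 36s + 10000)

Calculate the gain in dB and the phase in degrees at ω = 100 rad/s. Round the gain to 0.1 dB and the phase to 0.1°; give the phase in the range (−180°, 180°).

77.2 dB, -79.0°

At s = jω = j100:
zero (s+514): 514 + j100 → |·| = √(514²+100²) = √274196 ≈ 523.64, ∠ = arctan(100/514) ≈ 11.01°
quadratic: (j100)² + 36·j100 + 10000 = 0 + j3600 → |·| ≈ 3600, ∠ ≈ 90.00°
|L| = 50000 · 523.64 / 3600 ≈ 7272.8
Gain = 20 log₁₀(7272.8) ≈ 77.23 dB
∠L = 11.01° − 90.00° = -78.99°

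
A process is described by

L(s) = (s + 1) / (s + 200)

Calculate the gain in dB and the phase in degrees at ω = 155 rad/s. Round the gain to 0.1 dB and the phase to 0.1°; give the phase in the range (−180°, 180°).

Substitute s = j155:
Numerator: (j155) + 1 = 1 + j155
Denominator: (j155) + 200 = 200 + j155
|N| = √(1² + 155²) ≈ 155, ∠N ≈ 89.63°
|D| = √(200² + 155²) ≈ 253.03, ∠D ≈ 37.78°
|L| = 155 / 253.03 ≈ 0.61258
Gain = 20 log₁₀(0.61258) ≈ -4.26 dB
∠L = 89.63° − 37.78° = 51.85°

-4.3 dB, 51.9°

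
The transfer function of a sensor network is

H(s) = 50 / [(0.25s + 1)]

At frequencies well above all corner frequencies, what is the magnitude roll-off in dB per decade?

Each pole contributes −20 dB/decade at high frequency; each zero contributes +20 dB/decade.
Net: 0 zero(s) − 1 pole(s) → -20 dB/decade.

-20 dB/decade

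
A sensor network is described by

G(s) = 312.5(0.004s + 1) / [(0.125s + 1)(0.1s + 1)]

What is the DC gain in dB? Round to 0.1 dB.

49.9 dB

G(0) = 312.5 · 1 / 1 = 312.5
20 log₁₀(312.5) ≈ 49.90 dB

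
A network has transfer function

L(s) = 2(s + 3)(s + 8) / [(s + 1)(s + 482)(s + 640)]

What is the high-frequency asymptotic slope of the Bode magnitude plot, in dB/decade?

-20 dB/decade

Each pole contributes −20 dB/decade at high frequency; each zero contributes +20 dB/decade.
Net: 2 zero(s) − 3 pole(s) → -20 dB/decade.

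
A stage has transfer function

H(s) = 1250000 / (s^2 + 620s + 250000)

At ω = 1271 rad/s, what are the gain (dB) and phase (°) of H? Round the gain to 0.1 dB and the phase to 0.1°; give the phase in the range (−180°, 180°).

At s = jω = j1271:
quadratic: (j1271)² + 620·j1271 + 250000 = -1365441 + j788020 → |·| ≈ 1.5765e+06, ∠ ≈ 150.01°
|H| = 1250000 / 1.5765e+06 ≈ 0.7929
Gain = 20 log₁₀(0.7929) ≈ -2.02 dB
∠H = 0.00° − 150.01° = -150.01°

-2.0 dB, -150.0°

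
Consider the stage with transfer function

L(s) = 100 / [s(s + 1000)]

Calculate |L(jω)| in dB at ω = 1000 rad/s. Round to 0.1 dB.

-83.0 dB

At s = jω = j1000:
pole (s+1000): 1000 + j1000 → |·| = √(1000²+1000²) = √2000000 ≈ 1414.2, ∠ = arctan(1000/1000) ≈ 45.00°
pole at origin: |s| = 1000, ∠ = 90.00° (in denominator)
|L| = 100 / 1.4142e+06 ≈ 7.0711e-05
Gain = 20 log₁₀(7.0711e-05) ≈ -83.01 dB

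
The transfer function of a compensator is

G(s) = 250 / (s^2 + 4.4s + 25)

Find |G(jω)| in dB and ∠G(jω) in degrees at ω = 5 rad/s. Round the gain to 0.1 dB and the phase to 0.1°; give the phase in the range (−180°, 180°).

At s = jω = j5:
quadratic: (j5)² + 4.4·j5 + 25 = 0 + j22 → |·| ≈ 22, ∠ ≈ 90.00°
|G| = 250 / 22 ≈ 11.364
Gain = 20 log₁₀(11.364) ≈ 21.11 dB
∠G = 0.00° − 90.00° = -90.00°

21.1 dB, -90.0°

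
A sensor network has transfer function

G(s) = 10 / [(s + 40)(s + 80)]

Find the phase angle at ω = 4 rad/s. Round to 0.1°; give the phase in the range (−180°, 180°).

At s = jω = j4:
pole (s+40): 40 + j4 → |·| = √(40²+4²) = √1616 ≈ 40.2, ∠ = arctan(4/40) ≈ 5.71°
pole (s+80): 80 + j4 → |·| = √(80²+4²) = √6416 ≈ 80.1, ∠ = arctan(4/80) ≈ 2.86°
∠G = 0.00° − 8.57° = -8.57°

-8.6°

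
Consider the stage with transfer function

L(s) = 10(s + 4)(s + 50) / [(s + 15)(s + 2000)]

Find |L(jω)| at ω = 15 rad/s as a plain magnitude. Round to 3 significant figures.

At s = jω = j15:
zero (s+4): 4 + j15 → |·| = √(4²+15²) = √241 ≈ 15.524, ∠ = arctan(15/4) ≈ 75.07°
zero (s+50): 50 + j15 → |·| = √(50²+15²) = √2725 ≈ 52.202, ∠ = arctan(15/50) ≈ 16.70°
pole (s+15): 15 + j15 → |·| = √(15²+15²) = √450 ≈ 21.213, ∠ = arctan(15/15) ≈ 45.00°
pole (s+2000): 2000 + j15 → |·| = √(2000²+15²) = √4000225 ≈ 2000.1, ∠ = arctan(15/2000) ≈ 0.43°
|L| = 10 · 810.38 / 42428 ≈ 0.191

0.191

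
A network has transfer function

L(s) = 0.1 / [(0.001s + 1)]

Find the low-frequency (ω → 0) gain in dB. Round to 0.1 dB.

-20.0 dB

L(0) = 0.1 · 1 / 1 = 0.1
20 log₁₀(0.1) ≈ -20.00 dB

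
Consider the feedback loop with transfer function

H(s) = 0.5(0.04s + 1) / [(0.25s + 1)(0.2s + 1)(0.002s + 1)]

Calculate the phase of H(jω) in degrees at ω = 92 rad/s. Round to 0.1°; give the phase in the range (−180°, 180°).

At ω = 92 rad/s:
zero (1 + j92·0.04) = 1 + j3.68 → |·| ≈ 3.8134, ∠ ≈ 74.80°
pole (1 + j92·0.25) = 1 + j23 → |·| ≈ 23.022, ∠ ≈ 87.51°
pole (1 + j92·0.2) = 1 + j18.4 → |·| ≈ 18.427, ∠ ≈ 86.89°
pole (1 + j92·0.002) = 1 + j0.184 → |·| ≈ 1.0168, ∠ ≈ 10.43°
∠H = (74.80°) − (87.51° + 86.89° + 10.43°) = -110.03°

-110.0°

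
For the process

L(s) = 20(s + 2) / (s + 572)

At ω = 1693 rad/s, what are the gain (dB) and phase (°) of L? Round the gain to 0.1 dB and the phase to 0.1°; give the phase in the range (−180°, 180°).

At s = jω = j1693:
zero (s+2): 2 + j1693 → |·| = √(2²+1693²) = √2866253 ≈ 1693, ∠ = arctan(1693/2) ≈ 89.93°
pole (s+572): 572 + j1693 → |·| = √(572²+1693²) = √3193433 ≈ 1787, ∠ = arctan(1693/572) ≈ 71.33°
|L| = 20 · 1693 / 1787 ≈ 18.948
Gain = 20 log₁₀(18.948) ≈ 25.55 dB
∠L = 89.93° − 71.33° = 18.60°

25.6 dB, 18.6°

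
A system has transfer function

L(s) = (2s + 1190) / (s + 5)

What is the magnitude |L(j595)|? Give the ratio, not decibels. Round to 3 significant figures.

2.83

Substitute s = j595:
Numerator: 2(j595) + 1190 = 1190 + j1190
Denominator: (j595) + 5 = 5 + j595
|N| = √(1190² + 1190²) ≈ 1682.9, ∠N ≈ 45.00°
|D| = √(5² + 595²) ≈ 595.02, ∠D ≈ 89.52°
|L| = 1682.9 / 595.02 ≈ 2.8283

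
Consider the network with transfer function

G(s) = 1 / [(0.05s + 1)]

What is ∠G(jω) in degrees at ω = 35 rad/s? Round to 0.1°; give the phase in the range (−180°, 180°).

-60.3°

At ω = 35 rad/s:
pole (1 + j35·0.05) = 1 + j1.75 → |·| ≈ 2.0156, ∠ ≈ 60.26°
∠G = (0°) − (60.26°) = -60.26°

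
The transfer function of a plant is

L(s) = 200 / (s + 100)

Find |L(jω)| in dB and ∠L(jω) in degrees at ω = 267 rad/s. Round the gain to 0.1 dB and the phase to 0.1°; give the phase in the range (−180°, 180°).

-3.1 dB, -69.5°

Substitute s = j267:
Numerator: 200 = 200 + j0
Denominator: (j267) + 100 = 100 + j267
|N| = √(200² + 0²) ≈ 200, ∠N ≈ 0.00°
|D| = √(100² + 267²) ≈ 285.11, ∠D ≈ 69.47°
|L| = 200 / 285.11 ≈ 0.70148
Gain = 20 log₁₀(0.70148) ≈ -3.08 dB
∠L = 0.00° − 69.47° = -69.47°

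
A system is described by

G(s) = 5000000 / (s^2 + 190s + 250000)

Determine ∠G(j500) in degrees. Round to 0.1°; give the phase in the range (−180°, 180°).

At s = jω = j500:
quadratic: (j500)² + 190·j500 + 250000 = 0 + j95000 → |·| ≈ 95000, ∠ ≈ 90.00°
∠G = 0.00° − 90.00° = -90.00°

-90.0°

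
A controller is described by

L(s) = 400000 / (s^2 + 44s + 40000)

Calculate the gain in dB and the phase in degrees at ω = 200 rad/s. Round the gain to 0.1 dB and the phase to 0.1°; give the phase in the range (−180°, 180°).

At s = jω = j200:
quadratic: (j200)² + 44·j200 + 40000 = 0 + j8800 → |·| ≈ 8800, ∠ ≈ 90.00°
|L| = 400000 / 8800 ≈ 45.455
Gain = 20 log₁₀(45.455) ≈ 33.15 dB
∠L = 0.00° − 90.00° = -90.00°

33.2 dB, -90.0°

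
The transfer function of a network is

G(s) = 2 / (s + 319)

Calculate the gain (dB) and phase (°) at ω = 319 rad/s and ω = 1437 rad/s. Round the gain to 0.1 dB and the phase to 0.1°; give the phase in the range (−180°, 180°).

ω = 319: -47.1 dB, -45.0°; ω = 1437: -57.3 dB, -77.5°

Substitute s = j319:
Numerator: 2 = 2 + j0
Denominator: (j319) + 319 = 319 + j319
|N| = √(2² + 0²) ≈ 2, ∠N ≈ 0.00°
|D| = √(319² + 319²) ≈ 451.13, ∠D ≈ 45.00°
|G| = 2 / 451.13 ≈ 0.0044333
Gain = 20 log₁₀(0.0044333) ≈ -47.07 dB
∠G = 0.00° − 45.00° = -45.00°

Substitute s = j1437:
Numerator: 2 = 2 + j0
Denominator: (j1437) + 319 = 319 + j1437
|N| = √(2² + 0²) ≈ 2, ∠N ≈ 0.00°
|D| = √(319² + 1437²) ≈ 1472, ∠D ≈ 77.48°
|G| = 2 / 1472 ≈ 0.0013587
Gain = 20 log₁₀(0.0013587) ≈ -57.34 dB
∠G = 0.00° − 77.48° = -77.48°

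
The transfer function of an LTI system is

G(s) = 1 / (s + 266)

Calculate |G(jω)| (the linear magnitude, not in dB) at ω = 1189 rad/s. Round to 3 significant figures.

At s = jω = j1189:
pole (s+266): 266 + j1189 → |·| = √(266²+1189²) = √1484477 ≈ 1218.4, ∠ = arctan(1189/266) ≈ 77.39°
|G| = 1 / 1218.4 ≈ 0.00082075

0.000821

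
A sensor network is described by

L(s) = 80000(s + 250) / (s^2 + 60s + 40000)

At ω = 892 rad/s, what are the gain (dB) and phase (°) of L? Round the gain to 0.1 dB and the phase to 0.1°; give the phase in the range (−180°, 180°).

39.8 dB, -101.6°

At s = jω = j892:
zero (s+250): 250 + j892 → |·| = √(250²+892²) = √858164 ≈ 926.37, ∠ = arctan(892/250) ≈ 74.34°
quadratic: (j892)² + 60·j892 + 40000 = -755664 + j53520 → |·| ≈ 7.5756e+05, ∠ ≈ 175.95°
|L| = 80000 · 926.37 / 7.5756e+05 ≈ 97.827
Gain = 20 log₁₀(97.827) ≈ 39.81 dB
∠L = 74.34° − 175.95° = -101.61°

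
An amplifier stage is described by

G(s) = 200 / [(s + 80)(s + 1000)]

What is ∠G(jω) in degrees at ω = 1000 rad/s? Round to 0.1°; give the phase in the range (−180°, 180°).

-130.4°

At s = jω = j1000:
pole (s+80): 80 + j1000 → |·| = √(80²+1000²) = √1006400 ≈ 1003.2, ∠ = arctan(1000/80) ≈ 85.43°
pole (s+1000): 1000 + j1000 → |·| = √(1000²+1000²) = √2000000 ≈ 1414.2, ∠ = arctan(1000/1000) ≈ 45.00°
∠G = 0.00° − 130.43° = -130.43°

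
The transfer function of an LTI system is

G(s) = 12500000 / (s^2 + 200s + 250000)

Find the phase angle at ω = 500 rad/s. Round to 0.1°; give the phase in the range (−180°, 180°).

At s = jω = j500:
quadratic: (j500)² + 200·j500 + 250000 = 0 + j100000 → |·| ≈ 1e+05, ∠ ≈ 90.00°
∠G = 0.00° − 90.00° = -90.00°

-90.0°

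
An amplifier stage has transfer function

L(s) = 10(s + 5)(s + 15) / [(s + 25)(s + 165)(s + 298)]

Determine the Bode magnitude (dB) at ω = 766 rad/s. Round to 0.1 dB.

At s = jω = j766:
zero (s+5): 5 + j766 → |·| = √(5²+766²) = √586781 ≈ 766.02, ∠ = arctan(766/5) ≈ 89.63°
zero (s+15): 15 + j766 → |·| = √(15²+766²) = √586981 ≈ 766.15, ∠ = arctan(766/15) ≈ 88.88°
pole (s+25): 25 + j766 → |·| = √(25²+766²) = √587381 ≈ 766.41, ∠ = arctan(766/25) ≈ 88.13°
pole (s+165): 165 + j766 → |·| = √(165²+766²) = √613981 ≈ 783.57, ∠ = arctan(766/165) ≈ 77.84°
pole (s+298): 298 + j766 → |·| = √(298²+766²) = √675560 ≈ 821.92, ∠ = arctan(766/298) ≈ 68.74°
|L| = 10 · 5.8689e+05 / 4.9359e+08 ≈ 0.01189
Gain = 20 log₁₀(0.01189) ≈ -38.50 dB

-38.5 dB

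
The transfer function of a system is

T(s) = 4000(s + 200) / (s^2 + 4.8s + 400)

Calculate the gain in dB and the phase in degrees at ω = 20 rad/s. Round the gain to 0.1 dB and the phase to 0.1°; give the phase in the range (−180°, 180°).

At s = jω = j20:
zero (s+200): 200 + j20 → |·| = √(200²+20²) = √40400 ≈ 201, ∠ = arctan(20/200) ≈ 5.71°
quadratic: (j20)² + 4.8·j20 + 400 = 0 + j96 → |·| ≈ 96, ∠ ≈ 90.00°
|T| = 4000 · 201 / 96 ≈ 8375
Gain = 20 log₁₀(8375) ≈ 78.46 dB
∠T = 5.71° − 90.00° = -84.29°

78.5 dB, -84.3°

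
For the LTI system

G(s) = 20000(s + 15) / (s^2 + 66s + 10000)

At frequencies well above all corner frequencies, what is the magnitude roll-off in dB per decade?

-20 dB/decade

Each pole contributes −20 dB/decade at high frequency; each zero contributes +20 dB/decade.
Net: 1 zero(s) − 2 pole(s) → -20 dB/decade.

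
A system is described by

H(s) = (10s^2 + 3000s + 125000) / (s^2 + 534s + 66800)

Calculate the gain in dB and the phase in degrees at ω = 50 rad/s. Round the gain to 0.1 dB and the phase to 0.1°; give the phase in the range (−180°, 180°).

8.3 dB, 33.8°

Substitute s = j50:
Numerator: 10(j50)^2 + 3000(j50) + 125000 = 100000 + j150000
Denominator: (j50)^2 + 534(j50) + 66800 = 64300 + j26700
|N| = √(100000² + 150000²) ≈ 1.8028e+05, ∠N ≈ 56.31°
|D| = √(64300² + 26700²) ≈ 69623, ∠D ≈ 22.55°
|H| = 1.8028e+05 / 69623 ≈ 2.5894
Gain = 20 log₁₀(2.5894) ≈ 8.26 dB
∠H = 56.31° − 22.55° = 33.76°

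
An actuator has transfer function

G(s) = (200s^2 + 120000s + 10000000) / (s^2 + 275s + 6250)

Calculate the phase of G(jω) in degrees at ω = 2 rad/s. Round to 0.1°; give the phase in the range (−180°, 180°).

Substitute s = j2:
Numerator: 200(j2)^2 + 120000(j2) + 10000000 = 9999200 + j240000
Denominator: (j2)^2 + 275(j2) + 6250 = 6246 + j550
|N| = √(9999200² + 240000²) ≈ 1.0002e+07, ∠N ≈ 1.37°
|D| = √(6246² + 550²) ≈ 6270.2, ∠D ≈ 5.03°
∠G = 1.37° − 5.03° = -3.66°

-3.7°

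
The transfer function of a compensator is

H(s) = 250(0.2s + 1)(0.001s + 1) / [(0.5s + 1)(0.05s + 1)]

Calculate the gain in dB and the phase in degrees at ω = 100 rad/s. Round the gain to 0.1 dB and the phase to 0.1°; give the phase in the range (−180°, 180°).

25.9 dB, -74.7°

At ω = 100 rad/s:
zero (1 + j100·0.2) = 1 + j20 → |·| ≈ 20.025, ∠ ≈ 87.14°
zero (1 + j100·0.001) = 1 + j0.1 → |·| ≈ 1.005, ∠ ≈ 5.71°
pole (1 + j100·0.5) = 1 + j50 → |·| ≈ 50.01, ∠ ≈ 88.85°
pole (1 + j100·0.05) = 1 + j5 → |·| ≈ 5.099, ∠ ≈ 78.69°
|H| = 250 · 20.025 · 1.005 / (50.01 · 5.099) ≈ 19.73
Gain = 20 log₁₀(19.73) ≈ 25.90 dB
∠H = (87.14° + 5.71°) − (88.85° + 78.69°) = -74.69°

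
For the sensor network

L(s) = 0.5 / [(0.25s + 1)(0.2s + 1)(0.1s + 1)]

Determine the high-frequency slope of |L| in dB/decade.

-60 dB/decade

Each pole contributes −20 dB/decade at high frequency; each zero contributes +20 dB/decade.
Net: 0 zero(s) − 3 pole(s) → -60 dB/decade.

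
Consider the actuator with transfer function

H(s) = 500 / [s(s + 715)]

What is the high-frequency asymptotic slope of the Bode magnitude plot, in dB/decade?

-40 dB/decade

Each pole contributes −20 dB/decade at high frequency; each zero contributes +20 dB/decade.
Net: 0 zero(s) − 2 pole(s) → -40 dB/decade.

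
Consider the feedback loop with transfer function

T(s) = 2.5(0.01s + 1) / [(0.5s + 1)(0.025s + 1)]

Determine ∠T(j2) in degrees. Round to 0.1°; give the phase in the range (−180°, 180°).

At ω = 2 rad/s:
zero (1 + j2·0.01) = 1 + j0.02 → |·| ≈ 1.0002, ∠ ≈ 1.15°
pole (1 + j2·0.5) = 1 + j1 → |·| ≈ 1.4142, ∠ ≈ 45.00°
pole (1 + j2·0.025) = 1 + j0.05 → |·| ≈ 1.0012, ∠ ≈ 2.86°
∠T = (1.15°) − (45.00° + 2.86°) = -46.71°

-46.7°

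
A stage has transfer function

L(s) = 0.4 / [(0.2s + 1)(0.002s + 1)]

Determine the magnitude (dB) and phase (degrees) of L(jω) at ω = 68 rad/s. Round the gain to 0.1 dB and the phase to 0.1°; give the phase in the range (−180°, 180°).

At ω = 68 rad/s:
pole (1 + j68·0.2) = 1 + j13.6 → |·| ≈ 13.637, ∠ ≈ 85.79°
pole (1 + j68·0.002) = 1 + j0.136 → |·| ≈ 1.0092, ∠ ≈ 7.74°
|L| = 0.4 · 1 / (13.637 · 1.0092) ≈ 0.029065
Gain = 20 log₁₀(0.029065) ≈ -30.73 dB
∠L = (0°) − (85.79° + 7.74°) = -93.53°

-30.7 dB, -93.5°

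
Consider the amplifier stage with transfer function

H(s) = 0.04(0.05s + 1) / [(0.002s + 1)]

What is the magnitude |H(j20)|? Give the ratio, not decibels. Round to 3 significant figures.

0.0565

At ω = 20 rad/s:
zero (1 + j20·0.05) = 1 + j1 → |·| ≈ 1.4142, ∠ ≈ 45.00°
pole (1 + j20·0.002) = 1 + j0.04 → |·| ≈ 1.0008, ∠ ≈ 2.29°
|H| = 0.04 · 1.4142 / (1.0008) ≈ 0.056523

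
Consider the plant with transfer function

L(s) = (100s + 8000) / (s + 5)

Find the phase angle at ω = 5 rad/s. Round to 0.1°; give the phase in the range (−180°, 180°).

-41.4°

Substitute s = j5:
Numerator: 100(j5) + 8000 = 8000 + j500
Denominator: (j5) + 5 = 5 + j5
|N| = √(8000² + 500²) ≈ 8015.6, ∠N ≈ 3.58°
|D| = √(5² + 5²) ≈ 7.0711, ∠D ≈ 45.00°
∠L = 3.58° − 45.00° = -41.42°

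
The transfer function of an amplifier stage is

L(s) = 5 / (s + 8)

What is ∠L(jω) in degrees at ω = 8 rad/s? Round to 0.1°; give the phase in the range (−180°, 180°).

-45.0°

Substitute s = j8:
Numerator: 5 = 5 + j0
Denominator: (j8) + 8 = 8 + j8
|N| = √(5² + 0²) ≈ 5, ∠N ≈ 0.00°
|D| = √(8² + 8²) ≈ 11.314, ∠D ≈ 45.00°
∠L = 0.00° − 45.00° = -45.00°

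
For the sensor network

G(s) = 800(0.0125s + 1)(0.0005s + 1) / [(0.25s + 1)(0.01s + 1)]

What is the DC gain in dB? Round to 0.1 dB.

58.1 dB

G(0) = 800 · 1 / 1 = 800
20 log₁₀(800) ≈ 58.06 dB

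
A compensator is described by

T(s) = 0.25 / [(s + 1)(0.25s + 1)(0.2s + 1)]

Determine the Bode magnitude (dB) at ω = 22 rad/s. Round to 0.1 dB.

At ω = 22 rad/s:
pole (1 + j22·1) = 1 + j22 → |·| ≈ 22.023, ∠ ≈ 87.40°
pole (1 + j22·0.25) = 1 + j5.5 → |·| ≈ 5.5902, ∠ ≈ 79.70°
pole (1 + j22·0.2) = 1 + j4.4 → |·| ≈ 4.5122, ∠ ≈ 77.20°
|T| = 0.25 · 1 / (22.023 · 5.5902 · 4.5122) ≈ 0.00045004
Gain = 20 log₁₀(0.00045004) ≈ -66.93 dB

-66.9 dB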